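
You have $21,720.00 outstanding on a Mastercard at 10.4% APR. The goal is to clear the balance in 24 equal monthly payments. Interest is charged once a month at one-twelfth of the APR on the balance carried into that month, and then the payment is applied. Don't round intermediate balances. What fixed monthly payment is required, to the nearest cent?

Monthly rate r = 10.4%/12 = 0.866667% = 0.00866667.
Level-payment amortization: P = B₀·r / (1 − (1+r)^(−n)) = 21720.00·0.00866667 / (1 − 1.00867^(−24)).
Denominator 1 − (1+r)^(−24) = 0.18706477.
P = 188.24 / 0.18706477 ≈ 1006.28.

$1,006.28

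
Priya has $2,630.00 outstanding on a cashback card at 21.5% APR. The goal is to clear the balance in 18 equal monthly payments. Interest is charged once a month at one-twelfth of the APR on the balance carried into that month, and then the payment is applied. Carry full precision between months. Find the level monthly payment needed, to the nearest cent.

Monthly rate r = 21.5%/12 = 1.79167% = 0.0179167.
Level-payment amortization: P = B₀·r / (1 − (1+r)^(−n)) = 2630.00·0.0179167 / (1 − 1.01792^(−18)).
Denominator 1 − (1+r)^(−18) = 0.273593126.
P = 47.1208 / 0.273593126 ≈ 172.23.

$172.23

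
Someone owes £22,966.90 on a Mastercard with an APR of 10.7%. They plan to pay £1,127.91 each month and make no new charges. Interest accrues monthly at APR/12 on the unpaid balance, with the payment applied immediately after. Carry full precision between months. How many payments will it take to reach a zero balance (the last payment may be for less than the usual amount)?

23 payments

Monthly rate r = 10.7%/12 = 0.891667% = 0.00891667.
Recurrence: B ← B·(1+r) − £1,127.91.
Month 1: interest £204.79; balance after payment £22,043.78.
Month 2: interest £196.56; balance after payment £21,112.43.
Closed form: n = −ln(1 − rB₀/P)/ln(1+r) = −ln(0.81844)/ln(1.00892) ≈ 22.570, so the balance reaches zero during payment 23.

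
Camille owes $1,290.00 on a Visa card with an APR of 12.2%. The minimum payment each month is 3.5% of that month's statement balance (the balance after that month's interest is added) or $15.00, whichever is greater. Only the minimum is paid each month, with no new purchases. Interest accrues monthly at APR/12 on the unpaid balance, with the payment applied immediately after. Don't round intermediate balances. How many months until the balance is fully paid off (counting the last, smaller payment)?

Monthly rate r = 12.2%/12 = 1.01667% = 0.0101667.
While 3.5% of the post-interest balance exceeds $15.00, each month B ← (B·(1+r))·(1 − 0.035), i.e. B shrinks by the factor (1+r)·0.965 = 0.97481.
This holds for months 1–44. Entering month 45 the balance is $419.84; 3.5% of the post-interest balance is now below $15.00, so the flat $15.00 minimum applies from here.
From month 45 a fixed $15.00 at rate r clears $419.84 in 34 more payments. Total: 44 + 34 = 78 months.

78 months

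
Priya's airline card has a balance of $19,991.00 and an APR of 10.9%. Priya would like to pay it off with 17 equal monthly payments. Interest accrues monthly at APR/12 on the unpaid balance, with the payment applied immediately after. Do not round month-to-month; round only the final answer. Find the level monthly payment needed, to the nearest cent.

Monthly rate r = 10.9%/12 = 0.908333% = 0.00908333.
Level-payment amortization: P = B₀·r / (1 − (1+r)^(−n)) = 19991.00·0.00908333 / (1 − 1.00908^(−17)).
Denominator 1 − (1+r)^(−17) = 0.142487545.
P = 181.585 / 0.142487545 ≈ 1274.39.

$1,274.39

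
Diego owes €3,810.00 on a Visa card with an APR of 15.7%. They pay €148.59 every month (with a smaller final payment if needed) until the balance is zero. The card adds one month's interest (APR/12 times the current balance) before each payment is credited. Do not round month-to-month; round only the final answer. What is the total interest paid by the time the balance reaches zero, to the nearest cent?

€861.94

Monthly rate r = 15.7%/12 = 1.30833% = 0.0130833.
Payoff takes n = ⌈−ln(1 − rB₀/P)/ln(1+r)⌉ = ⌈31.440⌉ = 32 payments; the last is €65.65.
Total paid = 31·€148.59 + €65.65 = €4,671.94.
Total interest = total paid − principal = €4,671.94 − €3,810.00 = €861.94.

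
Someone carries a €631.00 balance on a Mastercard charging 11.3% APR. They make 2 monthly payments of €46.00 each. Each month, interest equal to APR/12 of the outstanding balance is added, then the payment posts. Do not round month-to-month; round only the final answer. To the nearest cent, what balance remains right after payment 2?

Monthly rate r = 11.3%/12 = 0.941667% = 0.00941667.
Each month: B ← B·(1+r) − €46.00.
Month 1: interest €5.94; balance after payment €590.94.
Month 2: interest €5.56; balance after payment €550.51.

€550.51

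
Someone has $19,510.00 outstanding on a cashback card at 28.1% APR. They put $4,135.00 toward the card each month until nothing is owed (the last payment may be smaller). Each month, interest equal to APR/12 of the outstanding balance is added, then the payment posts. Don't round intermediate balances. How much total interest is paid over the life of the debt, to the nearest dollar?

Monthly rate r = 28.1%/12 = 2.34167% = 0.0234167.
Payoff takes n = ⌈−ln(1 − rB₀/P)/ln(1+r)⌉ = ⌈5.058⌉ = 6 payments; the last is $243.16.
Total paid = 5·$4,135.00 + $243.16 = $20,918.16.
Total interest = total paid − principal = $20,918.16 − $19,510.00 = $1,408.16.

$1,408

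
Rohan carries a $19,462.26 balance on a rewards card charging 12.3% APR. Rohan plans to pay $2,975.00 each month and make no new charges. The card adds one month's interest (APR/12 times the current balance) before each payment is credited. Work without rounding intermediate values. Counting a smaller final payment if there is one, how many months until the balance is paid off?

7 payments

Monthly rate r = 12.3%/12 = 1.025% = 0.01025.
Recurrence: B ← B·(1+r) − $2,975.00.
Month 1: interest $199.49; balance after payment $16,686.75.
Month 2: interest $171.04; balance after payment $13,882.79.
Closed form: n = −ln(1 − rB₀/P)/ln(1+r) = −ln(0.93295)/ln(1.01025) ≈ 6.806, so the balance reaches zero during payment 7.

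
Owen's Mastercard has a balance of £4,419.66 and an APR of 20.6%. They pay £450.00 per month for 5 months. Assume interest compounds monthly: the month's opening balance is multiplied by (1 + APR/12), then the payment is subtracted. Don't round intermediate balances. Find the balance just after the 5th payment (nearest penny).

Monthly rate r = 20.6%/12 = 1.71667% = 0.0171667.
Each month: B ← B·(1+r) − £450.00.
Month 1: interest £75.87; balance after payment £4,045.53.
Month 2: interest £69.45; balance after payment £3,664.98.
Month 3: interest £62.92; balance after payment £3,277.89.
Month 4: interest £56.27; balance after payment £2,884.17.
Month 5: interest £49.51; balance after payment £2,483.68.

£2,483.68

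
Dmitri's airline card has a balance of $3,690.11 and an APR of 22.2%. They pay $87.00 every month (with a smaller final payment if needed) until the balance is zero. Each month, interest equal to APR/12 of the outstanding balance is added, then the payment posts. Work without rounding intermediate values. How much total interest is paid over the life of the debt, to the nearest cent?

Monthly rate r = 22.2%/12 = 1.85% = 0.0185.
Payoff takes n = ⌈−ln(1 − rB₀/P)/ln(1+r)⌉ = ⌈83.772⌉ = 84 payments; the last is $67.32.
Total paid = 83·$87.00 + $67.32 = $7,288.32.
Total interest = total paid − principal = $7,288.32 − $3,690.11 = $3,598.21.

$3,598.21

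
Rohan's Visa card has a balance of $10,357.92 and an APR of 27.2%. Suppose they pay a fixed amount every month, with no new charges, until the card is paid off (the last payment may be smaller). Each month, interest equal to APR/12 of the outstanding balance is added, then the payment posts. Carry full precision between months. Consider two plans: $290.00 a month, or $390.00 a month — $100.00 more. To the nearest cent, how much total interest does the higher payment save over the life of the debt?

Monthly rate r = 27.2%/12 = 2.26667% = 0.0226667.
At $290.00/mo: n = ⌈−ln(1 − rB₀/P)/ln(1+r)⌉ = 74 payments (last $289.25); total interest = total paid − $10,357.92 = $11,101.33.
At $390.00/mo: 42 payments (last $41.18); total interest $5,673.26.
Interest saved = $11,101.33 − $5,673.26 = $5,428.07.

$5,428.07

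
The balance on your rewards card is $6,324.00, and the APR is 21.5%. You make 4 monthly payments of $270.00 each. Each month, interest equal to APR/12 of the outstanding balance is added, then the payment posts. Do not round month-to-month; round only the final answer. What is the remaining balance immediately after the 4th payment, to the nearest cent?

Monthly rate r = 21.5%/12 = 1.79167% = 0.0179167.
Each month: B ← B·(1+r) − $270.00.
Month 1: interest $113.31; balance after payment $6,167.31.
Month 2: interest $110.50; balance after payment $6,007.80.
Month 3: interest $107.64; balance after payment $5,845.44.
Month 4: interest $104.73; balance after payment $5,680.17.

$5,680.17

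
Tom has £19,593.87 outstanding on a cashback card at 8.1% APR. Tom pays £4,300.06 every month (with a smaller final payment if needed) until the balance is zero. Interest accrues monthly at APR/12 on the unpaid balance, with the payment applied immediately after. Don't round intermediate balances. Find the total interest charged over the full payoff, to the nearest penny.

Monthly rate r = 8.1%/12 = 0.675% = 0.00675.
Payoff takes n = ⌈−ln(1 − rB₀/P)/ln(1+r)⌉ = ⌈4.644⌉ = 5 payments; the last is £2,771.69.
Total paid = 4·£4,300.06 + £2,771.69 = £19,971.93.
Total interest = total paid − principal = £19,971.93 − £19,593.87 = £378.06.

£378.06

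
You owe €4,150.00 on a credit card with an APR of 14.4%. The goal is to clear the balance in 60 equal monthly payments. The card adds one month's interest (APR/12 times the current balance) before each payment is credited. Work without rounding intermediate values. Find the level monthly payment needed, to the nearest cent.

€97.43

Monthly rate r = 14.4%/12 = 1.2% = 0.012.
Level-payment amortization: P = B₀·r / (1 − (1+r)^(−n)) = 4150.00·0.012 / (1 − 1.012^(−60)).
Denominator 1 − (1+r)^(−60) = 0.51115717.
P = 49.8 / 0.51115717 ≈ 97.43.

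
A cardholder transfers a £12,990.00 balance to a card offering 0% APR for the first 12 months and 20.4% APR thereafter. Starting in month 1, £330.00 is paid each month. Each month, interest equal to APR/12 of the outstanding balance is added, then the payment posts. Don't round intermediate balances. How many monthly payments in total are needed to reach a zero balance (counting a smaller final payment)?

50 months

Promo months 1–12 at r₀ = 0%/12 = 0; months 13+ at r₁ = 20.4%/12 = 0.017.
After month 12 (no interest yet): B = £12,990.00 − 12·£330.00 = £9,030.00.
Then at r₁ with £330.00/mo: n₂ = −ln(1 − r₁·B/P)/ln(1+r₁) ≈ 37.13 → 38 more payments.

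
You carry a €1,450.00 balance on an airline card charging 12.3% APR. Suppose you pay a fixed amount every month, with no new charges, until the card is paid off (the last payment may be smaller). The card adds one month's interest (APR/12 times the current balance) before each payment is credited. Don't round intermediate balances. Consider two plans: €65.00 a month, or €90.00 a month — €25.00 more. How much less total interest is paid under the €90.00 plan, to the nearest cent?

€61.87

Monthly rate r = 12.3%/12 = 1.025% = 0.01025.
At €65.00/mo: n = ⌈−ln(1 − rB₀/P)/ln(1+r)⌉ = 26 payments (last €29.86); total interest = total paid − €1,450.00 = €204.86.
At €90.00/mo: 18 payments (last €62.99); total interest €142.99.
Interest saved = €204.86 − €142.99 = €61.87.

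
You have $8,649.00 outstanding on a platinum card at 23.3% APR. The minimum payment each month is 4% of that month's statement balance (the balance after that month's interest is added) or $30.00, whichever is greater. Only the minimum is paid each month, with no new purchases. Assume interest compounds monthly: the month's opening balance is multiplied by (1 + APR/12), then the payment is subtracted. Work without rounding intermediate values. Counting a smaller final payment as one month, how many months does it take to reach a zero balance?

Monthly rate r = 23.3%/12 = 1.94167% = 0.0194167.
While 4% of the post-interest balance exceeds $30.00, each month B ← (B·(1+r))·(1 − 0.04), i.e. B shrinks by the factor (1+r)·0.96 = 0.97864.
This holds for months 1–115. Entering month 116 the balance is $722.12; 4% of the post-interest balance is now below $30.00, so the flat $30.00 minimum applies from here.
From month 116 a fixed $30.00 at rate r clears $722.12 in 33 more payments. Total: 115 + 33 = 148 months.

148 months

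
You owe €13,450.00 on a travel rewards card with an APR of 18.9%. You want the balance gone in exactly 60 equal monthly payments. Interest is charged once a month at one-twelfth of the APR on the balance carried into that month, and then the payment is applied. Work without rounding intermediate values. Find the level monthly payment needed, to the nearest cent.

€348.16

Monthly rate r = 18.9%/12 = 1.575% = 0.01575.
Level-payment amortization: P = B₀·r / (1 − (1+r)^(−n)) = 13450.00·0.01575 / (1 − 1.01575^(−60)).
Denominator 1 − (1+r)^(−60) = 0.608447375.
P = 211.838 / 0.608447375 ≈ 348.16.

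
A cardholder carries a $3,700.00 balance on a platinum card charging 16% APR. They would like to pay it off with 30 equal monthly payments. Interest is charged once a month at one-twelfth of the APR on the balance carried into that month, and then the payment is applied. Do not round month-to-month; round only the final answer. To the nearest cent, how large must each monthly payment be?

Monthly rate r = 16%/12 = 1.33333% = 0.0133333.
Level-payment amortization: P = B₀·r / (1 − (1+r)^(−n)) = 3700.00·0.0133333 / (1 − 1.01333^(−30)).
Denominator 1 − (1+r)^(−30) = 0.327905822.
P = 49.3333 / 0.327905822 ≈ 150.45.

$150.45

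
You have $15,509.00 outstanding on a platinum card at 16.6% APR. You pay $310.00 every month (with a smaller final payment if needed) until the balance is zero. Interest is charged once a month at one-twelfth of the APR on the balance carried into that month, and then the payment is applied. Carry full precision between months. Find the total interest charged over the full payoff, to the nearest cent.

$11,069.37

Monthly rate r = 16.6%/12 = 1.38333% = 0.0138333.
Payoff takes n = ⌈−ln(1 − rB₀/P)/ln(1+r)⌉ = ⌈85.735⌉ = 86 payments; the last is $228.37.
Total paid = 85·$310.00 + $228.37 = $26,578.37.
Total interest = total paid − principal = $26,578.37 − $15,509.00 = $11,069.37.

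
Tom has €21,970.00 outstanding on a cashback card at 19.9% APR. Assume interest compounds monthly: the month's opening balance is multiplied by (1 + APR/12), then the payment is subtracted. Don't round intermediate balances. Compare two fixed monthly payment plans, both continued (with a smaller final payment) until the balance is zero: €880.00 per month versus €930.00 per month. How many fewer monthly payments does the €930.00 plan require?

Monthly rate r = 19.9%/12 = 1.65833% = 0.0165833.
At €880.00/mo: n = ⌈−ln(1 − rB₀/P)/ln(1+r)⌉ = 33 payments (last €437.95); total interest = total paid − €21,970.00 = €6,627.95.
At €930.00/mo: 31 payments (last €214.19); total interest €6,144.19.
Payments saved = 33 − 31 = 2.

2 fewer payments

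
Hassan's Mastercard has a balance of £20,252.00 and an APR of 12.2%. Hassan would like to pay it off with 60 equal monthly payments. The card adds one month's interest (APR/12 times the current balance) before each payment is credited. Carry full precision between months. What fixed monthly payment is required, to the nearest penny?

Monthly rate r = 12.2%/12 = 1.01667% = 0.0101667.
Level-payment amortization: P = B₀·r / (1 − (1+r)^(−n)) = 20252.00·0.0101667 / (1 − 1.01017^(−60)).
Denominator 1 − (1+r)^(−60) = 0.454973044.
P = 205.895 / 0.454973044 ≈ 452.54.

£452.54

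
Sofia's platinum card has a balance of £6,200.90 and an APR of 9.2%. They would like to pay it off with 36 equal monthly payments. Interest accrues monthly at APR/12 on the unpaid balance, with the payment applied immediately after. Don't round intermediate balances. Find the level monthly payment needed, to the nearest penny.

£197.76

Monthly rate r = 9.2%/12 = 0.766667% = 0.00766667.
Level-payment amortization: P = B₀·r / (1 − (1+r)^(−n)) = 6200.90·0.00766667 / (1 − 1.00767^(−36)).
Denominator 1 − (1+r)^(−36) = 0.240387904.
P = 47.5402 / 0.240387904 ≈ 197.76.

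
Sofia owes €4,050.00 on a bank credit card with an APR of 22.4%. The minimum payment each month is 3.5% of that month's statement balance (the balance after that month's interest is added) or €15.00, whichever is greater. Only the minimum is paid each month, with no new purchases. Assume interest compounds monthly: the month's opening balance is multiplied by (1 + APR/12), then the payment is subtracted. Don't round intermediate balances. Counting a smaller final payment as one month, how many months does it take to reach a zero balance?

Monthly rate r = 22.4%/12 = 1.86667% = 0.0186667.
While 3.5% of the post-interest balance exceeds €15.00, each month B ← (B·(1+r))·(1 − 0.035), i.e. B shrinks by the factor (1+r)·0.965 = 0.98301.
This holds for months 1–133. Entering month 134 the balance is €414.82; 3.5% of the post-interest balance is now below €15.00, so the flat €15.00 minimum applies from here.
From month 134 a fixed €15.00 at rate r clears €414.82 in 40 more payments. Total: 133 + 40 = 173 months.

173 months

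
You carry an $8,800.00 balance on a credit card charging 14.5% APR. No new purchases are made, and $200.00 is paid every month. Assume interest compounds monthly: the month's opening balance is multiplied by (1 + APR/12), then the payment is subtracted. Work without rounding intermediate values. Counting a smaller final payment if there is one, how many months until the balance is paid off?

Monthly rate r = 14.5%/12 = 1.20833% = 0.0120833.
Recurrence: B ← B·(1+r) − $200.00.
Month 1: interest $106.33; balance after payment $8,706.33.
Month 2: interest $105.20; balance after payment $8,611.53.
Closed form: n = −ln(1 − rB₀/P)/ln(1+r) = −ln(0.46833)/ln(1.01208) ≈ 63.157, so the balance reaches zero during payment 64.

64 months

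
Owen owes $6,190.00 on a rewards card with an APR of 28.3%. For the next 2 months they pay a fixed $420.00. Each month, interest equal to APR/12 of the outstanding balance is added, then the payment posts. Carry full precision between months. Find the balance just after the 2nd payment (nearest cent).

$5,635.50

Monthly rate r = 28.3%/12 = 2.35833% = 0.0235833.
Each month: B ← B·(1+r) − $420.00.
Month 1: interest $145.98; balance after payment $5,915.98.
Month 2: interest $139.52; balance after payment $5,635.50.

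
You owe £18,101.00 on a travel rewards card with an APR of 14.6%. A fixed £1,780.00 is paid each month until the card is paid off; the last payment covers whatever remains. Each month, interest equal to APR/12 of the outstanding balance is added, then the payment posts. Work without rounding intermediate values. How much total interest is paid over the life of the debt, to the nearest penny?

£1,339.73

Monthly rate r = 14.6%/12 = 1.21667% = 0.0121667.
Payoff takes n = ⌈−ln(1 − rB₀/P)/ln(1+r)⌉ = ⌈10.921⌉ = 11 payments; the last is £1,640.73.
Total paid = 10·£1,780.00 + £1,640.73 = £19,440.73.
Total interest = total paid − principal = £19,440.73 − £18,101.00 = £1,339.73.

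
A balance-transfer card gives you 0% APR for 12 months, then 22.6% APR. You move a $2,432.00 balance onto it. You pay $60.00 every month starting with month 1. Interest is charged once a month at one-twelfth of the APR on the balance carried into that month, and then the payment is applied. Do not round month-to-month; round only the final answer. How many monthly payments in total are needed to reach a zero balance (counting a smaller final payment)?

54 payments

Promo months 1–12 at r₀ = 0%/12 = 0; months 13+ at r₁ = 22.6%/12 = 0.0188333.
After month 12 (no interest yet): B = $2,432.00 − 12·$60.00 = $1,712.00.
Then at r₁ with $60.00/mo: n₂ = −ln(1 − r₁·B/P)/ln(1+r₁) ≈ 41.31 → 42 more payments.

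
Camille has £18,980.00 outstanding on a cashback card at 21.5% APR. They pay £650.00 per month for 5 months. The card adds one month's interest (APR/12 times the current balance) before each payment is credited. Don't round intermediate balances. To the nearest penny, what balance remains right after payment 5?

Monthly rate r = 21.5%/12 = 1.79167% = 0.0179167.
Each month: B ← B·(1+r) − £650.00.
Month 1: interest £340.06; balance after payment £18,670.06.
Month 2: interest £334.51; balance after payment £18,354.56.
Month 3: interest £328.85; balance after payment £18,033.42.
Month 4: interest £323.10; balance after payment £17,706.51.
Month 5: interest £317.24; balance after payment £17,373.76.

£17,373.76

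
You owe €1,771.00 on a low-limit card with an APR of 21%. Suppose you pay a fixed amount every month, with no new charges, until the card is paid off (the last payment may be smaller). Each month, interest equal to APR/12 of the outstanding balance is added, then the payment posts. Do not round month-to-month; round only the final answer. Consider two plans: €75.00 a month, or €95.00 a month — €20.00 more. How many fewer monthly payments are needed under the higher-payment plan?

8 fewer payments

Monthly rate r = 21%/12 = 1.75% = 0.0175.
At €75.00/mo: n = ⌈−ln(1 − rB₀/P)/ln(1+r)⌉ = 31 payments (last €54.90); total interest = total paid − €1,771.00 = €533.90.
At €95.00/mo: 23 payments (last €72.47); total interest €391.47.
Payments saved = 31 − 23 = 8.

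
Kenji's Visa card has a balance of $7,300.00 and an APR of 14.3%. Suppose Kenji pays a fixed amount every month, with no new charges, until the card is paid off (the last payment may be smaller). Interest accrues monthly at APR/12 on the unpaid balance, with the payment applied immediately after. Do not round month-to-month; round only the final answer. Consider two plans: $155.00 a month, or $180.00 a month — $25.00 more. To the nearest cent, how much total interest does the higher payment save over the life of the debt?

Monthly rate r = 14.3%/12 = 1.19167% = 0.0119167.
At $155.00/mo: n = ⌈−ln(1 − rB₀/P)/ln(1+r)⌉ = 70 payments (last $84.04); total interest = total paid − $7,300.00 = $3,479.04.
At $180.00/mo: 56 payments (last $132.79); total interest $2,732.79.
Interest saved = $3,479.04 − $2,732.79 = $746.25.

$746.25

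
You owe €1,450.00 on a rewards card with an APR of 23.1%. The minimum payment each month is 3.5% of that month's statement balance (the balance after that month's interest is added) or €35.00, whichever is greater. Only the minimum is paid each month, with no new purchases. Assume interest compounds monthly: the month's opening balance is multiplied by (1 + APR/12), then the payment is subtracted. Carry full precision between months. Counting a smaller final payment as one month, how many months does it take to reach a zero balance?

65 months

Monthly rate r = 23.1%/12 = 1.925% = 0.01925.
While 3.5% of the post-interest balance exceeds €35.00, each month B ← (B·(1+r))·(1 − 0.035), i.e. B shrinks by the factor (1+r)·0.965 = 0.98358.
This holds for months 1–24. Entering month 25 the balance is €974.45; 3.5% of the post-interest balance is now below €35.00, so the flat €35.00 minimum applies from here.
From month 25 a fixed €35.00 at rate r clears €974.45 in 41 more payments. Total: 24 + 41 = 65 months.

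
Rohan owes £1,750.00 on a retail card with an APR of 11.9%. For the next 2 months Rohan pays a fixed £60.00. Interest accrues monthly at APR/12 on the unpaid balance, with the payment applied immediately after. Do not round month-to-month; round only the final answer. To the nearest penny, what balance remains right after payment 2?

Monthly rate r = 11.9%/12 = 0.991667% = 0.00991667.
Each month: B ← B·(1+r) − £60.00.
Month 1: interest £17.35; balance after payment £1,707.35.
Month 2: interest £16.93; balance after payment £1,664.29.

£1,664.29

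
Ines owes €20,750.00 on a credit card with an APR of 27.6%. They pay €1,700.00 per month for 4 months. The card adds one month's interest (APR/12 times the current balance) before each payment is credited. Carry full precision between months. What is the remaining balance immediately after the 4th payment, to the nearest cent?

€15,687.66

Monthly rate r = 27.6%/12 = 2.3% = 0.023.
Each month: B ← B·(1+r) − €1,700.00.
Month 1: interest €477.25; balance after payment €19,527.25.
Month 2: interest €449.13; balance after payment €18,276.38.
Month 3: interest €420.36; balance after payment €16,996.73.
Month 4: interest €390.92; balance after payment €15,687.66.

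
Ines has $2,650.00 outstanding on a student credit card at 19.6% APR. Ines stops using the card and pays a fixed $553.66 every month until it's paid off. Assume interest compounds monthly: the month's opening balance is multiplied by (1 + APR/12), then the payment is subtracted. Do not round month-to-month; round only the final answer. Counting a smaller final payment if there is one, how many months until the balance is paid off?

Monthly rate r = 19.6%/12 = 1.63333% = 0.0163333.
Recurrence: B ← B·(1+r) − $553.66.
Month 1: interest $43.28; balance after payment $2,139.62.
Month 2: interest $34.95; balance after payment $1,620.91.
Month 3: interest $26.47; balance after payment $1,093.73.
Month 4: interest $17.86; balance after payment $557.93.
Month 5: interest $9.11; balance after payment $13.38.
Month 6: interest $0.22; balance after payment $0.00.

6 payments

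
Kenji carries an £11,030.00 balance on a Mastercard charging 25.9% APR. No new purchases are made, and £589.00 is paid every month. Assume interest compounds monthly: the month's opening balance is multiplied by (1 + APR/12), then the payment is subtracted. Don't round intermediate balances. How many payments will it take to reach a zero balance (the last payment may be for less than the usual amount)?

25 payments

Monthly rate r = 25.9%/12 = 2.15833% = 0.0215833.
Recurrence: B ← B·(1+r) − £589.00.
Month 1: interest £238.06; balance after payment £10,679.06.
Month 2: interest £230.49; balance after payment £10,320.55.
Closed form: n = −ln(1 − rB₀/P)/ln(1+r) = −ln(0.59582)/ln(1.02158) ≈ 24.250, so the balance reaches zero during payment 25.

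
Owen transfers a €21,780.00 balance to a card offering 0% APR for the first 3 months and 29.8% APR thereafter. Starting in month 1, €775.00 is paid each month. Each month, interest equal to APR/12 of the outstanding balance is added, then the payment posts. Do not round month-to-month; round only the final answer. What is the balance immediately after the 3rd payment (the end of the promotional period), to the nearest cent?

Promo months 1–3 at r₀ = 0%/12 = 0; months 4+ at r₁ = 29.8%/12 = 0.0248333.
After month 3 (no interest yet): B = €21,780.00 − 3·€775.00 = €19,455.00.

€19,455.00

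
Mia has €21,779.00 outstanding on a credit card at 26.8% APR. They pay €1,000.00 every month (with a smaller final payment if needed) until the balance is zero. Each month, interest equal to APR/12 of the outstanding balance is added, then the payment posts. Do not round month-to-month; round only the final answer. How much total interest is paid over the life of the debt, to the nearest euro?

Monthly rate r = 26.8%/12 = 2.23333% = 0.0223333.
Payoff takes n = ⌈−ln(1 − rB₀/P)/ln(1+r)⌉ = ⌈30.167⌉ = 31 payments; the last is €168.06.
Total paid = 30·€1,000.00 + €168.06 = €30,168.06.
Total interest = total paid − principal = €30,168.06 − €21,779.00 = €8,389.06.

€8,389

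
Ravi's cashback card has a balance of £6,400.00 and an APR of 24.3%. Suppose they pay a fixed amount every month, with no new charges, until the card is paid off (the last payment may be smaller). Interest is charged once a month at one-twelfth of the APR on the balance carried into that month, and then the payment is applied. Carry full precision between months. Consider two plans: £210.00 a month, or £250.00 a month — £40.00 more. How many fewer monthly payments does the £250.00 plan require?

11 fewer payments

Monthly rate r = 24.3%/12 = 2.025% = 0.02025.
At £210.00/mo: n = ⌈−ln(1 − rB₀/P)/ln(1+r)⌉ = 48 payments (last £187.20); total interest = total paid − £6,400.00 = £3,657.20.
At £250.00/mo: 37 payments (last £111.91); total interest £2,711.91.
Payments saved = 48 − 37 = 11.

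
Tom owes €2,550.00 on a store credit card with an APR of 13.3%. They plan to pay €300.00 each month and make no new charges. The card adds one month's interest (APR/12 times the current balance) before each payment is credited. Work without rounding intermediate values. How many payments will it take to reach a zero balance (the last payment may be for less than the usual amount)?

Monthly rate r = 13.3%/12 = 1.10833% = 0.0110833.
Recurrence: B ← B·(1+r) − €300.00.
Month 1: interest €28.26; balance after payment €2,278.26.
Month 2: interest €25.25; balance after payment €2,003.51.
Closed form: n = −ln(1 − rB₀/P)/ln(1+r) = −ln(0.90579)/ln(1.01108) ≈ 8.977, so the balance reaches zero during payment 9.

9 months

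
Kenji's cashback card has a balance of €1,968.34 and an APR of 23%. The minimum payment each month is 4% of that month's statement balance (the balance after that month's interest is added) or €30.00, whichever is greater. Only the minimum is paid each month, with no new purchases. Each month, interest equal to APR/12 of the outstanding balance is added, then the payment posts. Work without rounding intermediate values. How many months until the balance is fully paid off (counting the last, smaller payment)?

79 months

Monthly rate r = 23%/12 = 1.91667% = 0.0191667.
While 4% of the post-interest balance exceeds €30.00, each month B ← (B·(1+r))·(1 − 0.04), i.e. B shrinks by the factor (1+r)·0.96 = 0.9784.
This holds for months 1–46. Entering month 47 the balance is €720.87; 4% of the post-interest balance is now below €30.00, so the flat €30.00 minimum applies from here.
From month 47 a fixed €30.00 at rate r clears €720.87 in 33 more payments. Total: 46 + 33 = 79 months.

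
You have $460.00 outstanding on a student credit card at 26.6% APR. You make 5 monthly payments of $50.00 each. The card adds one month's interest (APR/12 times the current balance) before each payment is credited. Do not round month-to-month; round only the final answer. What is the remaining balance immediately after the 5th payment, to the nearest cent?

$251.96

Monthly rate r = 26.6%/12 = 2.21667% = 0.0221667.
Each month: B ← B·(1+r) − $50.00.
Month 1: interest $10.20; balance after payment $420.20.
Month 2: interest $9.31; balance after payment $379.51.
Month 3: interest $8.41; balance after payment $337.92.
Month 4: interest $7.49; balance after payment $295.41.
Month 5: interest $6.55; balance after payment $251.96.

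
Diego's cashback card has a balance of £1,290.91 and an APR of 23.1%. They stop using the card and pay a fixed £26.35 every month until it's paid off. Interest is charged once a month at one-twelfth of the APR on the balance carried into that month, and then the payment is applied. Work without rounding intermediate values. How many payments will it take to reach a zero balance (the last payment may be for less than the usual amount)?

Monthly rate r = 23.1%/12 = 1.925% = 0.01925.
Recurrence: B ← B·(1+r) − £26.35.
Month 1: interest £24.85; balance after payment £1,289.41.
Month 2: interest £24.82; balance after payment £1,287.88.
Closed form: n = −ln(1 − rB₀/P)/ln(1+r) = −ln(0.056925)/ln(1.01925) ≈ 150.312, so the balance reaches zero during payment 151.

151 months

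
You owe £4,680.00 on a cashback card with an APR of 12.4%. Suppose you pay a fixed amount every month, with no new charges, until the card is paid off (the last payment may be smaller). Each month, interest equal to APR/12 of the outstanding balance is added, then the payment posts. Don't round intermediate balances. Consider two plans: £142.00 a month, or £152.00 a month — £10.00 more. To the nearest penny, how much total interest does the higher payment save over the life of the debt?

Monthly rate r = 12.4%/12 = 1.03333% = 0.0103333.
At £142.00/mo: n = ⌈−ln(1 − rB₀/P)/ln(1+r)⌉ = 41 payments (last £71.42); total interest = total paid − £4,680.00 = £1,071.42.
At £152.00/mo: 38 payments (last £38.38); total interest £982.38.
Interest saved = £1,071.42 − £982.38 = £89.04.

£89.04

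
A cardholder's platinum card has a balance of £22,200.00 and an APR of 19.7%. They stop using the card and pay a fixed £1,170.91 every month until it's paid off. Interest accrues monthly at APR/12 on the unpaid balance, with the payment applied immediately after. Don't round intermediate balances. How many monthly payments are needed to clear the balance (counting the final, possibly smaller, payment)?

Monthly rate r = 19.7%/12 = 1.64167% = 0.0164167.
Recurrence: B ← B·(1+r) − £1,170.91.
Month 1: interest £364.45; balance after payment £21,393.54.
Month 2: interest £351.21; balance after payment £20,573.84.
Closed form: n = −ln(1 − rB₀/P)/ln(1+r) = −ln(0.68875)/ln(1.01642) ≈ 22.900, so the balance reaches zero during payment 23.

23 payments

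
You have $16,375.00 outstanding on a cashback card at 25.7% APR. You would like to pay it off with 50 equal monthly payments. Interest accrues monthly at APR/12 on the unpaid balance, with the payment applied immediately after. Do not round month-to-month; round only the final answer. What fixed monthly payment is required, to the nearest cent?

Monthly rate r = 25.7%/12 = 2.14167% = 0.0214167.
Level-payment amortization: P = B₀·r / (1 − (1+r)^(−n)) = 16375.00·0.0214167 / (1 − 1.02142^(−50)).
Denominator 1 − (1+r)^(−50) = 0.653380495.
P = 350.698 / 0.653380495 ≈ 536.74.

$536.74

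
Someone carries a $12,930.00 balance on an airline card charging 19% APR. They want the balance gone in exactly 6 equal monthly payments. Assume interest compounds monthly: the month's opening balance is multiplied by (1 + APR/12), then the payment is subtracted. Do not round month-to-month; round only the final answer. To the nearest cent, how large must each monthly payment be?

$2,275.99

Monthly rate r = 19%/12 = 1.58333% = 0.0158333.
Level-payment amortization: P = B₀·r / (1 − (1+r)^(−n)) = 12930.00·0.0158333 / (1 − 1.01583^(−6)).
Denominator 1 − (1+r)^(−6) = 0.0899500239.
P = 204.725 / 0.0899500239 ≈ 2275.99.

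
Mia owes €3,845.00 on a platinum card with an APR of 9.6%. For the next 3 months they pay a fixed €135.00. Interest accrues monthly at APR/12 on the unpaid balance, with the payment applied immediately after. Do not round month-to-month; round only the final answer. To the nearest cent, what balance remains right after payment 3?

€3,529.77

Monthly rate r = 9.6%/12 = 0.8% = 0.008.
Each month: B ← B·(1+r) − €135.00.
Month 1: interest €30.76; balance after payment €3,740.76.
Month 2: interest €29.93; balance after payment €3,635.69.
Month 3: interest €29.09; balance after payment €3,529.77.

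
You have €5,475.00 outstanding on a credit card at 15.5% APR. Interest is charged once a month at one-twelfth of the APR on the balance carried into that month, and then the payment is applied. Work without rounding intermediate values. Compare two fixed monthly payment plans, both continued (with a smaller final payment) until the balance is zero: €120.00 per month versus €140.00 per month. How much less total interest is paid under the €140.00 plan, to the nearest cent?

Monthly rate r = 15.5%/12 = 1.29167% = 0.0129167.
At €120.00/mo: n = ⌈−ln(1 − rB₀/P)/ln(1+r)⌉ = 70 payments (last €41.36); total interest = total paid − €5,475.00 = €2,846.36.
At €140.00/mo: 55 payments (last €113.96); total interest €2,198.96.
Interest saved = €2,846.36 − €2,198.96 = €647.40.

€647.40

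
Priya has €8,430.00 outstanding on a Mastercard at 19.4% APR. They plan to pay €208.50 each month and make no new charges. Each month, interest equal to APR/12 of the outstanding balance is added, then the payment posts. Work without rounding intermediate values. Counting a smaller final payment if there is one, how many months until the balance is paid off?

Monthly rate r = 19.4%/12 = 1.61667% = 0.0161667.
Recurrence: B ← B·(1+r) − €208.50.
Month 1: interest €136.28; balance after payment €8,357.78.
Month 2: interest €135.12; balance after payment €8,284.40.
Closed form: n = −ln(1 − rB₀/P)/ln(1+r) = −ln(0.34635)/ln(1.01617) ≈ 66.114, so the balance reaches zero during payment 67.

67 payments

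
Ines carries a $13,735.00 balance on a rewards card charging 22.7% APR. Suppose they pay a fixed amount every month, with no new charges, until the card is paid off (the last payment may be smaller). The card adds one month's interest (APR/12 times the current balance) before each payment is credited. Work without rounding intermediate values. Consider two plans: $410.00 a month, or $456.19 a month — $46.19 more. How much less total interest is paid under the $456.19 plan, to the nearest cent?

Monthly rate r = 22.7%/12 = 1.89167% = 0.0189167.
At $410.00/mo: n = ⌈−ln(1 − rB₀/P)/ln(1+r)⌉ = 54 payments (last $243.93); total interest = total paid − $13,735.00 = $8,238.93.
At $456.19/mo: 45 payments (last $446.84); total interest $6,784.20.
Interest saved = $8,238.93 − $6,784.20 = $1,454.73.

$1,454.73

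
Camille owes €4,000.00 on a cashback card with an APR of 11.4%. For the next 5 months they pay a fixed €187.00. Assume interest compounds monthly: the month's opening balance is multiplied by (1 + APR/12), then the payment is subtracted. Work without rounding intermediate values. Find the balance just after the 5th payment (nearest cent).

Monthly rate r = 11.4%/12 = 0.95% = 0.0095.
Each month: B ← B·(1+r) − €187.00.
Month 1: interest €38.00; balance after payment €3,851.00.
Month 2: interest €36.58; balance after payment €3,700.58.
Month 3: interest €35.16; balance after payment €3,548.74.
Month 4: interest €33.71; balance after payment €3,395.45.
Month 5: interest €32.26; balance after payment €3,240.71.

€3,240.71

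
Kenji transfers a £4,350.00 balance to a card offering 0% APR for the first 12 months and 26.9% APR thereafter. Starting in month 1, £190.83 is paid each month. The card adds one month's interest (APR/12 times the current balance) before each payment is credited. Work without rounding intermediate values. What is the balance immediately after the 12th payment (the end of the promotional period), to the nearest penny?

£2,060.04

Promo months 1–12 at r₀ = 0%/12 = 0; months 13+ at r₁ = 26.9%/12 = 0.0224167.
After month 12 (no interest yet): B = £4,350.00 − 12·£190.83 = £2,060.04.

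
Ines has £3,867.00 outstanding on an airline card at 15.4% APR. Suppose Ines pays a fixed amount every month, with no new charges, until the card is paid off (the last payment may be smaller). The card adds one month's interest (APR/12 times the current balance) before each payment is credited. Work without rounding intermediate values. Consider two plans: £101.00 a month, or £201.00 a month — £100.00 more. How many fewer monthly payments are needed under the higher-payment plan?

Monthly rate r = 15.4%/12 = 1.28333% = 0.0128333.
At £101.00/mo: n = ⌈−ln(1 − rB₀/P)/ln(1+r)⌉ = 54 payments (last £1.27); total interest = total paid − £3,867.00 = £1,487.27.
At £201.00/mo: 23 payments (last £47.80); total interest £602.80.
Payments saved = 54 − 23 = 31.

31 fewer payments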